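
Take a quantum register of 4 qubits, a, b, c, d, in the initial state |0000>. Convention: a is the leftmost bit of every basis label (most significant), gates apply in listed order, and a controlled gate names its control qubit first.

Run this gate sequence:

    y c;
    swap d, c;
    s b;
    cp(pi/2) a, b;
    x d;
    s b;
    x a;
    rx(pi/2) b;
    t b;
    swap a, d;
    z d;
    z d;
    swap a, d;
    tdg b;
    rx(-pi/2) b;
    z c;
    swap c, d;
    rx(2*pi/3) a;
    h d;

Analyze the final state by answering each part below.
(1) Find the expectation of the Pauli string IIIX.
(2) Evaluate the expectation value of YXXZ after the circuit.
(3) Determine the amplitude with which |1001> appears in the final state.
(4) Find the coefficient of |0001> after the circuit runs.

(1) In the final state, IIIX has expectation 1. Key observation: gates 8-15 undo each other exactly, leaving only the rest of the circuit to track.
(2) The expectation value of YXXZ is 0.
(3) The amplitude on |1001> is sqrt(2)*I/4.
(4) |0001> carries amplitude sqrt(6)/4 in the final state.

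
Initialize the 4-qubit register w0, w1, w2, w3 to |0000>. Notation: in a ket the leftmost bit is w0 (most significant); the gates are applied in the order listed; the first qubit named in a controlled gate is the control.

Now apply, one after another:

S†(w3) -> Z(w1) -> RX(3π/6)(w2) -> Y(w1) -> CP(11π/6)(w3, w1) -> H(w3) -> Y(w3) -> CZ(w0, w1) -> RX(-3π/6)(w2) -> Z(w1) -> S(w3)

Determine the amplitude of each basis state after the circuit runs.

After the circuit, the state carries amplitude -sqrt(2)/2 on |0100>, sqrt(2)*I/2 on |0101>, and 0 on every other basis state.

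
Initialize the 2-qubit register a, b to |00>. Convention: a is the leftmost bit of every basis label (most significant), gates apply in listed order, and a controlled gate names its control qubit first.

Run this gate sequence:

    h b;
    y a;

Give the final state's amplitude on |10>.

The amplitude on |10> is sqrt(2)*I/2.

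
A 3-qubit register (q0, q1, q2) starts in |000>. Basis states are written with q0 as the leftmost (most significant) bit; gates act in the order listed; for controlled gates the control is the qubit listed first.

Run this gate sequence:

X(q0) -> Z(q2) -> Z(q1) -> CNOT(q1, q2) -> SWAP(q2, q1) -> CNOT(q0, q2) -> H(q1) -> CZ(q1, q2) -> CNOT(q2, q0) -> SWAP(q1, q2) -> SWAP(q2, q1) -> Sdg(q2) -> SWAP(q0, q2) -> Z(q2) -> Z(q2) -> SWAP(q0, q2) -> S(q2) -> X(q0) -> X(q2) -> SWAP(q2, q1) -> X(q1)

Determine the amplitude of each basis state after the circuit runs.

After the circuit, the state carries amplitude sqrt(2)/2 on |110>, -sqrt(2)/2 on |111>, and 0 on every other basis state. Key observation: steps 12-17 multiply out to the identity, so the circuit reduces to the remaining gates.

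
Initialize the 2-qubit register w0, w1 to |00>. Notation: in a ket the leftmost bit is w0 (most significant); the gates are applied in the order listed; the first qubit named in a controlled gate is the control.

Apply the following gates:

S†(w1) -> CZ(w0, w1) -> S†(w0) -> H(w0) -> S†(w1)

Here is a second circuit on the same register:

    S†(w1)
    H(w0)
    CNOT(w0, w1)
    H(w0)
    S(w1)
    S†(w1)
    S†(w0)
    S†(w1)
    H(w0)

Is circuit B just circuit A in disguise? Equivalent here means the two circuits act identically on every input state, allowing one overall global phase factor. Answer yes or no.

No: there is an input state on which the two circuits produce genuinely different outputs (not merely differing by a phase).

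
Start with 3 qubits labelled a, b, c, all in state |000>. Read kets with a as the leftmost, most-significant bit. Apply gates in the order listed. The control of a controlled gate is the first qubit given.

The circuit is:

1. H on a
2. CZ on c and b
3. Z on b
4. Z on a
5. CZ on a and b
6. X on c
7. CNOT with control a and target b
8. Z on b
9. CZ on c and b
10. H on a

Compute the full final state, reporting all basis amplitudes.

The final amplitudes are 0 on |000>, 1/2 on |001>, 0 on |010>, -1/2 on |011>, 0 on |100>, 1/2 on |101>, 0 on |110>, 1/2 on |111>.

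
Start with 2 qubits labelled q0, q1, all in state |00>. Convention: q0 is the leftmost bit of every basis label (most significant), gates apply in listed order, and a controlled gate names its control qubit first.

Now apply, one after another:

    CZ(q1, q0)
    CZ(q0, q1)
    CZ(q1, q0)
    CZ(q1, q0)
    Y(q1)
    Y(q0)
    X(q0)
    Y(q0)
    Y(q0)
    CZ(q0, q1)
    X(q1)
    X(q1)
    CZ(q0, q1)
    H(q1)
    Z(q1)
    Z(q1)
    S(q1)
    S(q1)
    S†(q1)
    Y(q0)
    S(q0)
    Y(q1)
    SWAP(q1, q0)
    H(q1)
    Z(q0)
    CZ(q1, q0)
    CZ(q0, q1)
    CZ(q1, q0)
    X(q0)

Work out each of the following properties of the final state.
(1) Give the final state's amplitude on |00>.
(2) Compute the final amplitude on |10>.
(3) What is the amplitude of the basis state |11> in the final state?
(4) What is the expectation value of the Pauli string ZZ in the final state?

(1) |00> carries amplitude -I/2 in the final state. Key observation: gates 10-13 undo each other exactly, leaving only the rest of the circuit to track.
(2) |10> carries amplitude -1/2 in the final state.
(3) The amplitude on |11> is 1/2.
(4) The expectation value of ZZ is 0.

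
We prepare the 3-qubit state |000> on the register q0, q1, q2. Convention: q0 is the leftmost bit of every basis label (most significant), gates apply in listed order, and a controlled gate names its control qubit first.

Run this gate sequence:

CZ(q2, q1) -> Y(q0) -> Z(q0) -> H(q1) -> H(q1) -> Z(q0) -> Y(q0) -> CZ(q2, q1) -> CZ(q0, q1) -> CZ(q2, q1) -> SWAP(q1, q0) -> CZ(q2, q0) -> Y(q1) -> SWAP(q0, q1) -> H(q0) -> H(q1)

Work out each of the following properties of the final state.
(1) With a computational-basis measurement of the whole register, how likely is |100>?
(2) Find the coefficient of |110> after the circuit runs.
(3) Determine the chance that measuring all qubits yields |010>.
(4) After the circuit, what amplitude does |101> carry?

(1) The probability of measuring |100> is 1/4. Key observation: the block from step 1 through step 8 cancels to the identity and can be dropped.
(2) |110> carries amplitude -I/2 in the final state.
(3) Outcome |010> occurs with probability 1/4.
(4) |101> carries amplitude 0 in the final state.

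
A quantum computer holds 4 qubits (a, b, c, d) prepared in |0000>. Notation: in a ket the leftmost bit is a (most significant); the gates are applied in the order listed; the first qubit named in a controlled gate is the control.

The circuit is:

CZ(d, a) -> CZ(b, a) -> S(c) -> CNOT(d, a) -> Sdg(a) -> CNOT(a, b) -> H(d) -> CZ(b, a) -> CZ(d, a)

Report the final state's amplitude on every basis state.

The final amplitudes are sqrt(2)/2 on |0000>, sqrt(2)/2 on |0001>, and 0 on every other basis state.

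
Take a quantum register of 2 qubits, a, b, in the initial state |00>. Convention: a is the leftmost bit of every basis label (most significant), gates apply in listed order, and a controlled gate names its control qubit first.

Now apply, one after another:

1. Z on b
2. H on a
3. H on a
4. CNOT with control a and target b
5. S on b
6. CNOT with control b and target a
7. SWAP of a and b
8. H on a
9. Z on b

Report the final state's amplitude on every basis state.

After the circuit, the state carries amplitude sqrt(2)/2 on |00>, 0 on |01>, sqrt(2)/2 on |10>, 0 on |11>.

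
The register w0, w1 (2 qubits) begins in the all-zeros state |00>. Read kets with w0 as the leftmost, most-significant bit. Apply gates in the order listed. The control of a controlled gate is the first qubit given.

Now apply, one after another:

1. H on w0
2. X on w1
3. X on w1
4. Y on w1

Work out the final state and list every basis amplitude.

The resulting statevector has amplitude 0 on |00>, sqrt(2)*I/2 on |01>, 0 on |10>, sqrt(2)*I/2 on |11>.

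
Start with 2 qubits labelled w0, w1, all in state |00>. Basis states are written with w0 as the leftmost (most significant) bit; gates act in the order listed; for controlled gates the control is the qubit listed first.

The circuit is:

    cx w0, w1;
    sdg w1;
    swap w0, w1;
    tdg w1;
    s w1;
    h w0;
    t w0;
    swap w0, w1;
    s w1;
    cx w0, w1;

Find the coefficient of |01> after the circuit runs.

The final state's coefficient on |01> equals sqrt(2)*exp(3*I*pi/4)/2.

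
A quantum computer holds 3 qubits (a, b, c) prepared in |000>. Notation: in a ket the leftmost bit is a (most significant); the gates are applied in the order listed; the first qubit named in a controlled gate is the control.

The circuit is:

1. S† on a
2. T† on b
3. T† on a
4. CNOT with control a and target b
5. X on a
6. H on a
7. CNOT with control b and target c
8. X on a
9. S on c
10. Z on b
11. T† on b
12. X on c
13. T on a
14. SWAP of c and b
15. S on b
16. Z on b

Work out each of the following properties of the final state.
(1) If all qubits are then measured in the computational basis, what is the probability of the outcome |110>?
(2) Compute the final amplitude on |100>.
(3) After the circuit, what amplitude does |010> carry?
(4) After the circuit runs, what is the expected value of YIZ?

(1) Outcome |110> occurs with probability 1/2.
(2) |100> carries amplitude 0 in the final state.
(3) The amplitude on |010> is sqrt(2)*I/2.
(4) The observable YIZ averages to -sqrt(2)/2.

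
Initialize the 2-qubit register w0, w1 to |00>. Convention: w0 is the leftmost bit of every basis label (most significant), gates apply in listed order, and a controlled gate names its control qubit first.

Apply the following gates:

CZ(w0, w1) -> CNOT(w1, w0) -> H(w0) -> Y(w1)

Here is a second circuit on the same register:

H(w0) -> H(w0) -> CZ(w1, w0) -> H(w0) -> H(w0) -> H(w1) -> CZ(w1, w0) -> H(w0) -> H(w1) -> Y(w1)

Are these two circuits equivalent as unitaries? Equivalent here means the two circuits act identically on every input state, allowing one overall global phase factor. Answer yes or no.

No — the two circuits implement different unitaries, even allowing a global phase.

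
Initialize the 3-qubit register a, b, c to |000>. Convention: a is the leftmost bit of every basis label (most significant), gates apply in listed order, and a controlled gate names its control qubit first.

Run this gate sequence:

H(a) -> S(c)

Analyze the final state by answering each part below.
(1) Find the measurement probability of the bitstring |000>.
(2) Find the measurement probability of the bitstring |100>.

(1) A full measurement returns |000> with probability 1/2.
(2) A full measurement returns |100> with probability 1/2.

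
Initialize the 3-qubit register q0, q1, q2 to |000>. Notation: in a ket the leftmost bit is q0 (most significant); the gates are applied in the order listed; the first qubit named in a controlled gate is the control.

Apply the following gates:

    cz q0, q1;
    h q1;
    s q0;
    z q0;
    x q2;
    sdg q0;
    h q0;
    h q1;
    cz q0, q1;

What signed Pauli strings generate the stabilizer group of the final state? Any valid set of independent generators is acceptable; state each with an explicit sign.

The stabilizer group can be generated by +XII, +IZI, -IIZ, among other valid generating sets.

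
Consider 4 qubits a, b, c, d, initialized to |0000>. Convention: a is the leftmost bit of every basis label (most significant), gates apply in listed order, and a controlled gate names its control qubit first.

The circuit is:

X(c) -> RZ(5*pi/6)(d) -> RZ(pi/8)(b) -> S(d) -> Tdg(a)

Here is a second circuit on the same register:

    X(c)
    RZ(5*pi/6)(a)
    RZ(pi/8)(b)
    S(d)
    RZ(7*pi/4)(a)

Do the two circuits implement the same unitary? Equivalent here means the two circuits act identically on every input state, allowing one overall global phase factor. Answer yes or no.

No, they are not equivalent — no single phase factor reconciles the two unitaries.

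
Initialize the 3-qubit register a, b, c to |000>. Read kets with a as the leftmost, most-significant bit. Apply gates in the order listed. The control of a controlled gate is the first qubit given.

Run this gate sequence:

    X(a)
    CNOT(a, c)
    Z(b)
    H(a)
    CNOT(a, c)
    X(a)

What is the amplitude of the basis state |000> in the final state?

The amplitude on |000> is -sqrt(2)/2.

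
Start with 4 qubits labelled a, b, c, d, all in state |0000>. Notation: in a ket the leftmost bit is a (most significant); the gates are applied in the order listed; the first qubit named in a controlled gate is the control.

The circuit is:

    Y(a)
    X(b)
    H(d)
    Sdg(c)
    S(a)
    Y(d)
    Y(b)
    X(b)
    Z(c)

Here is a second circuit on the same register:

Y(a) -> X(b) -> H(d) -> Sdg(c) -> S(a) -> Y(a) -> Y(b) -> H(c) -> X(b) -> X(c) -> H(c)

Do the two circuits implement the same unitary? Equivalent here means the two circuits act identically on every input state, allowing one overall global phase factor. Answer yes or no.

No: there is an input state on which the two circuits produce genuinely different outputs (not merely differing by a phase).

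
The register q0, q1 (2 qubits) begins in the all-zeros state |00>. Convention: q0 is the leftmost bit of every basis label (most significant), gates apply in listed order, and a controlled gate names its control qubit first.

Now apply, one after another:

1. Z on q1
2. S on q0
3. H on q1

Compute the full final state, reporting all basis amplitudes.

After the circuit, the state carries amplitude sqrt(2)/2 on |00>, sqrt(2)/2 on |01>, 0 on |10>, 0 on |11>.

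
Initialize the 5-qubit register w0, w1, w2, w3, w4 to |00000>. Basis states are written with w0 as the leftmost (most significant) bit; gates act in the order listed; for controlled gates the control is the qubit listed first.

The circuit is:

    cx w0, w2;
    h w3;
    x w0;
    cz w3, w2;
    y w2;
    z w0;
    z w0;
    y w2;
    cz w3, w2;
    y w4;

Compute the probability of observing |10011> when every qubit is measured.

Outcome |10011> occurs with probability 1/2.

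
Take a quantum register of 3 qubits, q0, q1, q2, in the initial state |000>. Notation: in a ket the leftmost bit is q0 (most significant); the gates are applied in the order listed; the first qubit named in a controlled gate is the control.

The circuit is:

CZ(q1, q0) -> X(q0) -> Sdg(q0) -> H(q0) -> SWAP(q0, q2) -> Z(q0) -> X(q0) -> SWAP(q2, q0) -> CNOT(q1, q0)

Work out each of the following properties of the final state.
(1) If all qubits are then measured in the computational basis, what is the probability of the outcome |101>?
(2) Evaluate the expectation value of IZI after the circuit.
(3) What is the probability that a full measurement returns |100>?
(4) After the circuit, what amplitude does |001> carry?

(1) Outcome |101> occurs with probability 1/2.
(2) The expectation value of IZI is 1.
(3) Outcome |100> occurs with probability 0.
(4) The amplitude on |001> is -sqrt(2)*I/2.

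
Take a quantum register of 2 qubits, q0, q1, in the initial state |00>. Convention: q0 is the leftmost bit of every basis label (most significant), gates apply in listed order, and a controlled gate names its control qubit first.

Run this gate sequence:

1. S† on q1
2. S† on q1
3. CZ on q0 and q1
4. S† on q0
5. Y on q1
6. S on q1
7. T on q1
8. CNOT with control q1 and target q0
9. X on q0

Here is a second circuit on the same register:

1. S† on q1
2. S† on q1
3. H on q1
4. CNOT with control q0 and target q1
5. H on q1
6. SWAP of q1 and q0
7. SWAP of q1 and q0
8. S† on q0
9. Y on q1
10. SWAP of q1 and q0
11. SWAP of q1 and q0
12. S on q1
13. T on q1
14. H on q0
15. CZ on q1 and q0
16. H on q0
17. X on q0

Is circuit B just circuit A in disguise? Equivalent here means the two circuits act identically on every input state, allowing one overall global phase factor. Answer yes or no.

Yes: on every input state the two circuits agree up to one overall phase factor.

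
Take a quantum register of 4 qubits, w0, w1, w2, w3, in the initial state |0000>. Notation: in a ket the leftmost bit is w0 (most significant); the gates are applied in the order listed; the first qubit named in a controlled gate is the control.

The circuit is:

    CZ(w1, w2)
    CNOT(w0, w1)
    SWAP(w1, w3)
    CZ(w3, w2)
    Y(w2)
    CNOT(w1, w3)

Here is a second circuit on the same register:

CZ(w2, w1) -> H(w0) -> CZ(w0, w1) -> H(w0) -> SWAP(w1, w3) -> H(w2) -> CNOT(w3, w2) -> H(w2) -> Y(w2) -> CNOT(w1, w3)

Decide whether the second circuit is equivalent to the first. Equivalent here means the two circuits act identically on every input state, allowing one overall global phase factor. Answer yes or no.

No — the two circuits implement different unitaries, even allowing a global phase.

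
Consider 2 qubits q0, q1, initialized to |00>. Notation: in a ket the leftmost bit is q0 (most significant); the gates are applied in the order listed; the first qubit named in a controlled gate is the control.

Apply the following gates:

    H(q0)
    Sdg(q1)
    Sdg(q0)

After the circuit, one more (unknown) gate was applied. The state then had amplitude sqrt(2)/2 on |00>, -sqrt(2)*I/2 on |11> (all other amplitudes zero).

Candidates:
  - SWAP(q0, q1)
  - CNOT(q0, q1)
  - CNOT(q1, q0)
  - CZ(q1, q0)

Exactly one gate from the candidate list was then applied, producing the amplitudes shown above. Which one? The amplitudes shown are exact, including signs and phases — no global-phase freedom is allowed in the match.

The unique candidate consistent with the amplitudes is CNOT(q0, q1).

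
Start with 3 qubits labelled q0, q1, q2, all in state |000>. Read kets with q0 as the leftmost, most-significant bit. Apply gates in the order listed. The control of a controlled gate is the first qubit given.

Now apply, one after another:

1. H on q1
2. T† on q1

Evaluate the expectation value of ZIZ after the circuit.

The expectation value of ZIZ is 1.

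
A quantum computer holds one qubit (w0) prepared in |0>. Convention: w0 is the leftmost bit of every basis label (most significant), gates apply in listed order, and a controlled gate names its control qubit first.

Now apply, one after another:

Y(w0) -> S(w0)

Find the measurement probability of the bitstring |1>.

The probability of measuring |1> is 1.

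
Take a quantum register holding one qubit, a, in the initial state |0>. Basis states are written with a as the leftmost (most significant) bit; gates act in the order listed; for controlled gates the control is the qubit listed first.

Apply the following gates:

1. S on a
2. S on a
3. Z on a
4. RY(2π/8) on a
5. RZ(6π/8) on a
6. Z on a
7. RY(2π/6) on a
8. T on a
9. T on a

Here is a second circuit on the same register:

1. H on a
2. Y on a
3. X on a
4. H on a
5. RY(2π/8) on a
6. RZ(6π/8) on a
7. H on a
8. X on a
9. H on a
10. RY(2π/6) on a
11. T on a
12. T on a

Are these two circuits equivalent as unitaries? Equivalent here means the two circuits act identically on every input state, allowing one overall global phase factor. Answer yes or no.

No: there is an input state on which the two circuits produce genuinely different outputs (not merely differing by a phase).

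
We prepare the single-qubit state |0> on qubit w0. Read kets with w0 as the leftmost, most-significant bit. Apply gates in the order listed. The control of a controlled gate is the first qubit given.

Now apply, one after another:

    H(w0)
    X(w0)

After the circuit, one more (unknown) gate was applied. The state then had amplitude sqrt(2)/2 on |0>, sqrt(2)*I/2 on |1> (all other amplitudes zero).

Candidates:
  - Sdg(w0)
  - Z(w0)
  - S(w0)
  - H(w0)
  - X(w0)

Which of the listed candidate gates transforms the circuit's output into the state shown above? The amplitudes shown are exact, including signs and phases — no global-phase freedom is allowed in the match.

The applied gate was S(w0).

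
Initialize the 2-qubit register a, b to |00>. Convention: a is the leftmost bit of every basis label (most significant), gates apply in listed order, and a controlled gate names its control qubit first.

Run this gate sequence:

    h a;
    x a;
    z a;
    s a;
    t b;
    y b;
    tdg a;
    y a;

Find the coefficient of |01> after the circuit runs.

|01> carries amplitude -sqrt(2)*exp(I*pi/4)/2 in the final state.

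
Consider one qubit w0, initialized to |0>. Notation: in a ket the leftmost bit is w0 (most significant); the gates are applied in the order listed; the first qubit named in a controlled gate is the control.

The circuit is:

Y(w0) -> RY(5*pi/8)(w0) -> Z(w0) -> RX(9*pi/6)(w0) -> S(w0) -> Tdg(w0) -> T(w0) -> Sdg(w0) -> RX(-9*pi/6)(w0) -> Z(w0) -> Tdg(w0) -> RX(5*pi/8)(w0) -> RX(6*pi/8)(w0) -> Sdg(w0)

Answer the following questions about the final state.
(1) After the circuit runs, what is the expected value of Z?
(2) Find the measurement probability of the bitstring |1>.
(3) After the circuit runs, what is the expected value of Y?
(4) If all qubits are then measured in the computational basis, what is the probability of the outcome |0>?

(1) The expectation value of Z is -4*sqrt(1/2 - sqrt(2)/4)*sqrt(sqrt(2)/4 + 1/2)*sin(5*pi/16)**3*cos(5*pi/16) - sqrt(2)*sin(5*pi/16)**2*cos(5*pi/16)**2 + sqrt(2)*cos(5*pi/16)**4/2 + 4*sqrt(1/2 - sqrt(2)/4)*sqrt(sqrt(2)/4 + 1/2)*sin(5*pi/16)*cos(5*pi/16)**3 + sqrt(2)*sin(5*pi/16)**4/2 - sqrt(2)*I*exp(-I*pi/4)*sin(5*pi/16)**2*cos(5*pi/16)**2 - 2*I*sqrt(1/2 - sqrt(2)/4)*sqrt(sqrt(2)/4 + 1/2)*exp(-I*pi/4)*sin(5*pi/16)**3*cos(5*pi/16) - 2*I*sqrt(1/2 - sqrt(2)/4)*sqrt(sqrt(2)/4 + 1/2)*exp(I*pi/4)*sin(5*pi/16)*cos(5*pi/16)**3 + 2*I*sqrt(1/2 - sqrt(2)/4)*sqrt(sqrt(2)/4 + 1/2)*exp(-I*pi/4)*sin(5*pi/16)*cos(5*pi/16)**3 + 2*I*sqrt(1/2 - sqrt(2)/4)*sqrt(sqrt(2)/4 + 1/2)*exp(I*pi/4)*sin(5*pi/16)**3*cos(5*pi/16) + sqrt(2)*I*exp(I*pi/4)*sin(5*pi/16)**2*cos(5*pi/16)**2. Key observation: gates 3-10 undo each other exactly, leaving only the rest of the circuit to track.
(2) A full measurement returns |1> with probability -sqrt(2)*sin(5*pi/16)**4/4 - 2*sqrt(1/2 - sqrt(2)/4)*sqrt(sqrt(2)/4 + 1/2)*sin(5*pi/16)*cos(5*pi/16)**3 - sqrt(2)*cos(5*pi/16)**4/4 + cos(5*pi/16)**4/2 + sqrt(2)*sin(5*pi/16)**2*cos(5*pi/16)**2/2 + sin(5*pi/16)**2*cos(5*pi/16)**2 + 2*sqrt(1/2 - sqrt(2)/4)*sqrt(sqrt(2)/4 + 1/2)*sin(5*pi/16)**3*cos(5*pi/16) + sin(5*pi/16)**4/2 - sqrt(2)*I*exp(I*pi/4)*sin(5*pi/16)**2*cos(5*pi/16)**2/2 - I*sqrt(1/2 - sqrt(2)/4)*sqrt(sqrt(2)/4 + 1/2)*exp(I*pi/4)*sin(5*pi/16)**3*cos(5*pi/16) - I*sqrt(1/2 - sqrt(2)/4)*sqrt(sqrt(2)/4 + 1/2)*exp(-I*pi/4)*sin(5*pi/16)*cos(5*pi/16)**3 + I*sqrt(1/2 - sqrt(2)/4)*sqrt(sqrt(2)/4 + 1/2)*exp(I*pi/4)*sin(5*pi/16)*cos(5*pi/16)**3 + I*sqrt(1/2 - sqrt(2)/4)*sqrt(sqrt(2)/4 + 1/2)*exp(-I*pi/4)*sin(5*pi/16)**3*cos(5*pi/16) + sqrt(2)*I*exp(-I*pi/4)*sin(5*pi/16)**2*cos(5*pi/16)**2/2.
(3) The observable Y averages to sqrt(2*sqrt(2) + 4)/4.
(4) A full measurement returns |0> with probability -2*sqrt(1/2 - sqrt(2)/4)*sqrt(sqrt(2)/4 + 1/2)*sin(5*pi/16)**3*cos(5*pi/16) - sqrt(2)*sin(5*pi/16)**2*cos(5*pi/16)**2/2 + sqrt(2)*cos(5*pi/16)**4/4 + cos(5*pi/16)**4/2 + 2*sqrt(1/2 - sqrt(2)/4)*sqrt(sqrt(2)/4 + 1/2)*sin(5*pi/16)*cos(5*pi/16)**3 + sqrt(2)*sin(5*pi/16)**4/4 + sin(5*pi/16)**2*cos(5*pi/16)**2 + sin(5*pi/16)**4/2 - sqrt(2)*I*exp(-I*pi/4)*sin(5*pi/16)**2*cos(5*pi/16)**2/2 - I*sqrt(1/2 - sqrt(2)/4)*sqrt(sqrt(2)/4 + 1/2)*exp(-I*pi/4)*sin(5*pi/16)**3*cos(5*pi/16) - I*sqrt(1/2 - sqrt(2)/4)*sqrt(sqrt(2)/4 + 1/2)*exp(I*pi/4)*sin(5*pi/16)*cos(5*pi/16)**3 + I*sqrt(1/2 - sqrt(2)/4)*sqrt(sqrt(2)/4 + 1/2)*exp(-I*pi/4)*sin(5*pi/16)*cos(5*pi/16)**3 + I*sqrt(1/2 - sqrt(2)/4)*sqrt(sqrt(2)/4 + 1/2)*exp(I*pi/4)*sin(5*pi/16)**3*cos(5*pi/16) + sqrt(2)*I*exp(I*pi/4)*sin(5*pi/16)**2*cos(5*pi/16)**2/2.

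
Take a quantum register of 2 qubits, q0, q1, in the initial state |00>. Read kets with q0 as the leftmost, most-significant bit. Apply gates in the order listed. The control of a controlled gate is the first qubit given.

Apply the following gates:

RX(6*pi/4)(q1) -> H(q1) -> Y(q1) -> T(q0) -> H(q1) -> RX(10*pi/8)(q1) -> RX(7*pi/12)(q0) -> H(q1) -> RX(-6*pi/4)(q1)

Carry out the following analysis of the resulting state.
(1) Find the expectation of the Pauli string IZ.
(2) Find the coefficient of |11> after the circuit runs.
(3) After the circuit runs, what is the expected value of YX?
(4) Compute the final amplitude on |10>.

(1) The expectation value of IZ is sqrt(2)/2.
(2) |11> carries amplitude I*(1 - I)*(-sqrt(6) - 1 + sqrt(3))/8 in the final state.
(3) The expectation value of YX is 1/4 + sqrt(3)/4.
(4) The final state's coefficient on |10> equals I*(1 - I)*(1 + sqrt(2) + sqrt(3))/8.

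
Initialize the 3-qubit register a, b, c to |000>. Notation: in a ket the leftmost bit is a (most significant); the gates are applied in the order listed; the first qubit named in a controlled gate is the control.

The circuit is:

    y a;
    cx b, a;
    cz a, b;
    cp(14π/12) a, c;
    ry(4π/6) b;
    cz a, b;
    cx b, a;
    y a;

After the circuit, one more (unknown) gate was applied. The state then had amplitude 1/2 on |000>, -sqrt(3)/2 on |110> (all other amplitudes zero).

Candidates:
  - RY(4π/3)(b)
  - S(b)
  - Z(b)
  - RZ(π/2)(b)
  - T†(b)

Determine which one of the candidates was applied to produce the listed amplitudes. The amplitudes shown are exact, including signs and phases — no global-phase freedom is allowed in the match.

It was Z(b) that produced the state shown.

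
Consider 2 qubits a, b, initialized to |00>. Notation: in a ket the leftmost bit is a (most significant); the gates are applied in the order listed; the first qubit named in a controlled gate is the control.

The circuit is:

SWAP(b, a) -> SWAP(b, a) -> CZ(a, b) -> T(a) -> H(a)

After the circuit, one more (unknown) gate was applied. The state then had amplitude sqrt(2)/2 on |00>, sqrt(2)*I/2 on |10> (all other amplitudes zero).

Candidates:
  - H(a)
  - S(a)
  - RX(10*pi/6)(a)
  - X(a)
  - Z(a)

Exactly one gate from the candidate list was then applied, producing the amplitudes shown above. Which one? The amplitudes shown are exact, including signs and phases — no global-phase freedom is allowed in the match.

The applied gate was S(a). Key observation: the block from step 1 through step 2 cancels to the identity and can be dropped.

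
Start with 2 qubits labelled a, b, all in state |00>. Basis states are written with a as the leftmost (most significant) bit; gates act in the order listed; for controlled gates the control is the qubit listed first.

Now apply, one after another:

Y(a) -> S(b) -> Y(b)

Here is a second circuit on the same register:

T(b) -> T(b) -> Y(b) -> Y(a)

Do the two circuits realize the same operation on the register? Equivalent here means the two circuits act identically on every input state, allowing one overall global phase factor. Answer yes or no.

Yes — the two circuits implement the same unitary up to a global phase.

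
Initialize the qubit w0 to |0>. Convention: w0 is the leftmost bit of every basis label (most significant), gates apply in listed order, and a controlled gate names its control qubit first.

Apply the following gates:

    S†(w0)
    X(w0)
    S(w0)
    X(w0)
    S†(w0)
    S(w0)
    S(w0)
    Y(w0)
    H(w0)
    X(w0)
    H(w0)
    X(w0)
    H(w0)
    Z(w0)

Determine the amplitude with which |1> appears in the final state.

The final state's coefficient on |1> equals -sqrt(2)/2.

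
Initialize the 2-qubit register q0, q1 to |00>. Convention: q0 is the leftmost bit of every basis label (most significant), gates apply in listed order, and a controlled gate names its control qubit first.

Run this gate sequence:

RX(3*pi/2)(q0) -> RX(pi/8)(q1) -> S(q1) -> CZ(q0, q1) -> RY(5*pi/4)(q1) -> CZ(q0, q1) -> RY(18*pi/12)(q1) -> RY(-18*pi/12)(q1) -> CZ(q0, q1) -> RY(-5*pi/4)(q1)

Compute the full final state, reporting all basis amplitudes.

The resulting statevector has amplitude -sqrt(2)*cos(pi/16)/2 on |00>, -sqrt(2)*sin(pi/16)/2 on |01>, -sqrt(2)*I*cos(pi/16)/2 on |10>, sqrt(2)*I*sin(pi/16)/2 on |11>.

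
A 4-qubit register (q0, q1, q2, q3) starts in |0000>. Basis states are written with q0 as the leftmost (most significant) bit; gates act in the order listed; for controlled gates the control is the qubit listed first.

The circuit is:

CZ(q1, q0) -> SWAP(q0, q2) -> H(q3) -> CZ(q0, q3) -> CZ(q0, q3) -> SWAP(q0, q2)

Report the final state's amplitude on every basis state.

After the circuit, the state carries amplitude sqrt(2)/2 on |0000>, sqrt(2)/2 on |0001>, and 0 on every other basis state.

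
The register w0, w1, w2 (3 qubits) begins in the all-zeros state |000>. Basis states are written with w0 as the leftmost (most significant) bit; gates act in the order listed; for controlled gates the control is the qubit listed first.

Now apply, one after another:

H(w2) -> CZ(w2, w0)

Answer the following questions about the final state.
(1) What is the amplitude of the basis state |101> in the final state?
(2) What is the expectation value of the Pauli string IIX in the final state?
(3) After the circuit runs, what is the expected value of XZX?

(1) |101> carries amplitude 0 in the final state.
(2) In the final state, IIX has expectation 1.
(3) The observable XZX averages to 0.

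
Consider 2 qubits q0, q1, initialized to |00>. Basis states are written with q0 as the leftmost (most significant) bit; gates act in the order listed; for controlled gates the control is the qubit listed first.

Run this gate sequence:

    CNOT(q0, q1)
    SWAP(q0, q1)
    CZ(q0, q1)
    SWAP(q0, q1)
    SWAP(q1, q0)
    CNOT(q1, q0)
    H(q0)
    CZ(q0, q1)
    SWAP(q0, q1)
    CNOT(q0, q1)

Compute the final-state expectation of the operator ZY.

The observable ZY averages to 0.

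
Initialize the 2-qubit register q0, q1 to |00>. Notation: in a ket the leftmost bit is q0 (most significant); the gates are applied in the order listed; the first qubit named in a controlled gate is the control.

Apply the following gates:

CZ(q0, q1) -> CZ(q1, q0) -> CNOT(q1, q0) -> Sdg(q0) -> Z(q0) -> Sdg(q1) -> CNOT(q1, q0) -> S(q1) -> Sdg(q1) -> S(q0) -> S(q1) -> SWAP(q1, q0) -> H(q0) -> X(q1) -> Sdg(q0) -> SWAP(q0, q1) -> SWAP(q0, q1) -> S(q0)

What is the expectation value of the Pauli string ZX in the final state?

In the final state, ZX has expectation 0.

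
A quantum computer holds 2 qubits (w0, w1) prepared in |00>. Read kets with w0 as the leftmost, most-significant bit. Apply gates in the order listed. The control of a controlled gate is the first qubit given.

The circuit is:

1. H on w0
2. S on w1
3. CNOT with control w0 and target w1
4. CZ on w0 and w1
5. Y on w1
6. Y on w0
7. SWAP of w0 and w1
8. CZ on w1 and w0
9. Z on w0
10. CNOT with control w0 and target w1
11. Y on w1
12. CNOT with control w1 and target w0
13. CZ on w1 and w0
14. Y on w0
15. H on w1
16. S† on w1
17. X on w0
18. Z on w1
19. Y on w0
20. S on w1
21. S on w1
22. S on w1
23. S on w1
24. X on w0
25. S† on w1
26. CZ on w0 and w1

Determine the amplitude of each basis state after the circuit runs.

The final amplitudes are I/2 on |00>, -I/2 on |01>, I/2 on |10>, I/2 on |11>. Key observation: the block from step 20 through step 23 cancels to the identity and can be dropped.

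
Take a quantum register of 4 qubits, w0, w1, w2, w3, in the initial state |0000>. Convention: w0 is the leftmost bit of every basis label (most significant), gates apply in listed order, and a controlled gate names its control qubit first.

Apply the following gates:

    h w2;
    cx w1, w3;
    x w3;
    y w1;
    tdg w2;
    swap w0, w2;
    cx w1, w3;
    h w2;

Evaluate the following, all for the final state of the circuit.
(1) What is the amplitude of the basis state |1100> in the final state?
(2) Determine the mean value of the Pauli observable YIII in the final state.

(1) The amplitude on |1100> is exp(I*pi/4)/2.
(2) The expectation value of YIII is -sqrt(2)/2.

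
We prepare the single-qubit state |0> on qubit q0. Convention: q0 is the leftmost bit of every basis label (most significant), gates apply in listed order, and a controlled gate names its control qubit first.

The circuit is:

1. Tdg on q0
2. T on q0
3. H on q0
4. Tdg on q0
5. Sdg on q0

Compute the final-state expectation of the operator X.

In the final state, X has expectation -sqrt(2)/2.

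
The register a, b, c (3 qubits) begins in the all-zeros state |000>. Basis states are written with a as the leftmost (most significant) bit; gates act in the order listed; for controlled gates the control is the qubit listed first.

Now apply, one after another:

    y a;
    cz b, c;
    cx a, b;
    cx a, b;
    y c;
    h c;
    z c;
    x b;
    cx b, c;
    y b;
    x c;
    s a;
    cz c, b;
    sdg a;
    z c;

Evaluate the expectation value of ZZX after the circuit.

In the final state, ZZX has expectation 1.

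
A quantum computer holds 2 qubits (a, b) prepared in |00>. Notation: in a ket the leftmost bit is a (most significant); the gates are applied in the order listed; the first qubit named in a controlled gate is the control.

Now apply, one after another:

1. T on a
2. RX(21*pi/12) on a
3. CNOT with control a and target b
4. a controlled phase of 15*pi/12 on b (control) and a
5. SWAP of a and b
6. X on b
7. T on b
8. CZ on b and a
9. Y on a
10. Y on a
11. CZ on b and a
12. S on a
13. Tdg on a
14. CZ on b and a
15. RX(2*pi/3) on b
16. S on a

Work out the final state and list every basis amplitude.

The final amplitudes are sqrt(3*sqrt(2) + 6)*exp(3*I*pi/4)/4 on |00>, -sqrt(sqrt(2) + 2)*exp(I*pi/4)/4 on |01>, -I*sqrt(2 - sqrt(2))/4 on |10>, -sqrt(6 - 3*sqrt(2))/4 on |11>. Key observation: steps 8-11 multiply out to the identity, so the circuit reduces to the remaining gates.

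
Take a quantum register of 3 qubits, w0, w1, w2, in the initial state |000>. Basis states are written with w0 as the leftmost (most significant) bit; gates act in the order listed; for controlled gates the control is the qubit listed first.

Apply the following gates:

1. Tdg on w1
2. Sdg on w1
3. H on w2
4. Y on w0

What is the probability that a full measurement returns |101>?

The probability of measuring |101> is 1/2.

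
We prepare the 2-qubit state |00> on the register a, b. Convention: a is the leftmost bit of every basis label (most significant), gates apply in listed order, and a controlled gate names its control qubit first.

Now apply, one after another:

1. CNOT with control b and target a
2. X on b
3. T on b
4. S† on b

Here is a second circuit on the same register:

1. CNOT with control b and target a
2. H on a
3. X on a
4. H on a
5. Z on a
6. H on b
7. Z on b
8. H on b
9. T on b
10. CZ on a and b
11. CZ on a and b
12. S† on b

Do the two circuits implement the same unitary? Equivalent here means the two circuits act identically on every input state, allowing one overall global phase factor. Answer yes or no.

Yes, they are equivalent — the unitaries differ by at most a global phase.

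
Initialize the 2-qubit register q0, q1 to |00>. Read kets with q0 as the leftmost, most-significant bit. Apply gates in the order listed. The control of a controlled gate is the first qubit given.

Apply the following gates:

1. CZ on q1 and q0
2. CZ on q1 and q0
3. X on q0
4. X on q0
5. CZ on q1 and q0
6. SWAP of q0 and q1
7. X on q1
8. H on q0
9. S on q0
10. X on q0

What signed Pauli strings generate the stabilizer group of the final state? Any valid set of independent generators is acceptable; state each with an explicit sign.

The stabilizer group can be generated by -YI, -IZ, among other valid generating sets. Key observation: the block from step 2 through step 5 cancels to the identity and can be dropped.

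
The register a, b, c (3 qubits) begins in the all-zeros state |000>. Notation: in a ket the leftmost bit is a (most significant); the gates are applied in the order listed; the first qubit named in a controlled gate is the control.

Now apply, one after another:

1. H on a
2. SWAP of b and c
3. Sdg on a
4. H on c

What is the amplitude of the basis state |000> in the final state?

The amplitude on |000> is 1/2.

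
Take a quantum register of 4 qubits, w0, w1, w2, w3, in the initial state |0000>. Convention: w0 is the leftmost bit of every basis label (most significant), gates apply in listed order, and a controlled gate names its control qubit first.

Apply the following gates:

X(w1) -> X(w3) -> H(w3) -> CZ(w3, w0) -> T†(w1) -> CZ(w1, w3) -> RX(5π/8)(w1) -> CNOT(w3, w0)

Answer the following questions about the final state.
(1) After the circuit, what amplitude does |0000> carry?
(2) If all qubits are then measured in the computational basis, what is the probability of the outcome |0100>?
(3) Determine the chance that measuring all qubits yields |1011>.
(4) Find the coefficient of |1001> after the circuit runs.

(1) |0000> carries amplitude -sqrt(2)*exp(I*pi/4)*sin(5*pi/16)/2 in the final state.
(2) The probability of measuring |0100> is 1/4 - sqrt(2 - sqrt(2))/8.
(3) Outcome |1011> occurs with probability 0.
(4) The amplitude on |1001> is -sqrt(2)*exp(I*pi/4)*sin(5*pi/16)/2.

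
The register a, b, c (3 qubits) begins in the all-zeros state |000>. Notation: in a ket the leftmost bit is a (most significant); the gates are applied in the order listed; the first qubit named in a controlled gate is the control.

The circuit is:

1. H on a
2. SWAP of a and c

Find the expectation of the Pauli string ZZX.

In the final state, ZZX has expectation 1.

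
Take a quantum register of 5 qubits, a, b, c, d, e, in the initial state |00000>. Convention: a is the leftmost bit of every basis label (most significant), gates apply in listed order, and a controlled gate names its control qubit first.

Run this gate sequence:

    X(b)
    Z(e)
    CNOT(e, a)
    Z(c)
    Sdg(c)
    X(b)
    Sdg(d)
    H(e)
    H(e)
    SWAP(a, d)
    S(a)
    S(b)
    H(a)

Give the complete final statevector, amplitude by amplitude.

The final amplitudes are sqrt(2)/2 on |00000>, sqrt(2)/2 on |10000>, and 0 on every other basis state.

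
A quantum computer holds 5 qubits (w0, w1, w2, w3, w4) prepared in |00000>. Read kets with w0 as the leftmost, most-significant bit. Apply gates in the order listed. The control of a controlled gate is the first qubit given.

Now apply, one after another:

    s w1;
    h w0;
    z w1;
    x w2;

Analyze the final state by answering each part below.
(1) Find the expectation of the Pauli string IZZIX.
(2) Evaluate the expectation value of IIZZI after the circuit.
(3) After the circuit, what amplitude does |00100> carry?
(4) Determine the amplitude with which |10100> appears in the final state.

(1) In the final state, IZZIX has expectation 0.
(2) The expectation value of IIZZI is -1.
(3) The final state's coefficient on |00100> equals sqrt(2)/2.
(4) The final state's coefficient on |10100> equals sqrt(2)/2.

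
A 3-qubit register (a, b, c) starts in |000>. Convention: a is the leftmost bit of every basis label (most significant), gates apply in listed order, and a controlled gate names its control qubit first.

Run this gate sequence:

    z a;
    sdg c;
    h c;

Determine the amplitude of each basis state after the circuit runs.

The resulting statevector has amplitude sqrt(2)/2 on |000>, sqrt(2)/2 on |001>, and 0 on every other basis state.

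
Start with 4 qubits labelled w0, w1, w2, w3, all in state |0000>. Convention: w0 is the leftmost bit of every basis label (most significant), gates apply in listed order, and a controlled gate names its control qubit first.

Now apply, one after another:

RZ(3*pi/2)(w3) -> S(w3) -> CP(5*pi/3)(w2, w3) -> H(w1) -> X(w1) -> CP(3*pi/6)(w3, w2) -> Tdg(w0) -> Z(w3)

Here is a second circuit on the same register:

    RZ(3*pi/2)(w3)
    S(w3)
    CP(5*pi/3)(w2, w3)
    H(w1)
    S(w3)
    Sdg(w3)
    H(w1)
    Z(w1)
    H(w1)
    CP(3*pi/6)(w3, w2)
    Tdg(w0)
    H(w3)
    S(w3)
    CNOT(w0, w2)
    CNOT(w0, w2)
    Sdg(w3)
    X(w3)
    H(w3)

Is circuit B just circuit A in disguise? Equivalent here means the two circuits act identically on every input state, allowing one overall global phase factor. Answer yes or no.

Yes, they are equivalent — the unitaries differ by at most a global phase.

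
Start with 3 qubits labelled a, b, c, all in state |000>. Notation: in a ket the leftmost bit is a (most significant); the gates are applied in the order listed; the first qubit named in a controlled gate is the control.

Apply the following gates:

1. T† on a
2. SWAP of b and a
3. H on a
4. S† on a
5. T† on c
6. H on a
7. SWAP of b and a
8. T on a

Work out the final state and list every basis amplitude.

The final amplitudes are 1/2 - I/2 on |000>, 1/2 + I/2 on |010>, and 0 on every other basis state.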